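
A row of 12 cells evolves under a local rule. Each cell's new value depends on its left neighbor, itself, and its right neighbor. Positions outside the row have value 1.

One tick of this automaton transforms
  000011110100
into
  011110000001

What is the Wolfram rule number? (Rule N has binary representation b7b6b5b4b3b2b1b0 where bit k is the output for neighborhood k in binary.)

position 5: 111 → 0  (bit 7 = 0)
position 7: 110 → 0  (bit 6 = 0)
position 8: 101 → 0  (bit 5 = 0)
position 0: 100 → 0  (bit 4 = 0)
position 4: 011 → 1  (bit 3 = 1)
position 9: 010 → 0  (bit 2 = 0)
position 3: 001 → 1  (bit 1 = 1)
position 1: 000 → 1  (bit 0 = 1)
bits b7..b0 = 00001011 = 11

11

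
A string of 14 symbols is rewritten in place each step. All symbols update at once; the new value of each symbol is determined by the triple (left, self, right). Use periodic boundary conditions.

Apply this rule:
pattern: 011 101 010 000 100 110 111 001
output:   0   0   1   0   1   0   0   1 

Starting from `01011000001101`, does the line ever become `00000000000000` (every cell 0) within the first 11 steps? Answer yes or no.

yes

step 1: 01000100010001
step 2: 01101110111011
step 3: 00000000000000
all cells are 0 at step 3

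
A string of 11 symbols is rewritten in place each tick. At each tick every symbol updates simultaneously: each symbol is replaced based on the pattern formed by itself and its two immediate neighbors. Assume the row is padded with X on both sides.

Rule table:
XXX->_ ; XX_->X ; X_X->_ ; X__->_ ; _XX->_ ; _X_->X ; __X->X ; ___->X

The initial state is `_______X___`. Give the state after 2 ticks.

tick 1: _XXXXXXX_XX
tick 2: _______X___

_______X___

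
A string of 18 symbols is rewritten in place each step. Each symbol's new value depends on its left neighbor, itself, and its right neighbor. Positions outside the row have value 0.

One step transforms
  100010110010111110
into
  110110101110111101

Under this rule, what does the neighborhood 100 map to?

At position 1 the neighborhood is 100; the next row has 1 there.

1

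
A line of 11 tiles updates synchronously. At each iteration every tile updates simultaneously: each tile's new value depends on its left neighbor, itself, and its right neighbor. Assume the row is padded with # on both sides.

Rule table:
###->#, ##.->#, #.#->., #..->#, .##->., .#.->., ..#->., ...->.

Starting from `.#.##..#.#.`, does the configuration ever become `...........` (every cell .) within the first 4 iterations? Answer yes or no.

no

....##.....
#....##....
##....##...
###....##..
iteration 4 is ###....##.., still not uniform .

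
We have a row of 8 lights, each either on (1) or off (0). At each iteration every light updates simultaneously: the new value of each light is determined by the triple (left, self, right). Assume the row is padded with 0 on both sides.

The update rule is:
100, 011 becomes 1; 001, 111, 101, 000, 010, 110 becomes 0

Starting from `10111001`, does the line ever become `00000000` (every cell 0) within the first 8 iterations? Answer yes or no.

yes

iteration 1: 00100100
iteration 2: 00010010
iteration 3: 00001001
iteration 4: 00000100
iteration 5: 00000010
iteration 6: 00000001
iteration 7: 00000000
all cells are 0 at iteration 7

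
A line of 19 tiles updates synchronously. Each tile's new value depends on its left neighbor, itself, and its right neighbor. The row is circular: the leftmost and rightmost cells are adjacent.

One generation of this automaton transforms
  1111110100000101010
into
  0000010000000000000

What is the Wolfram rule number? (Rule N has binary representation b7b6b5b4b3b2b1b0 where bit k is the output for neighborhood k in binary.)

position 1: 111 → 0  (bit 7 = 0)
position 5: 110 → 1  (bit 6 = 1)
position 6: 101 → 0  (bit 5 = 0)
position 8: 100 → 0  (bit 4 = 0)
position 0: 011 → 0  (bit 3 = 0)
position 7: 010 → 0  (bit 2 = 0)
position 12: 001 → 0  (bit 1 = 0)
position 9: 000 → 0  (bit 0 = 0)
bits b7..b0 = 01000000 = 64

64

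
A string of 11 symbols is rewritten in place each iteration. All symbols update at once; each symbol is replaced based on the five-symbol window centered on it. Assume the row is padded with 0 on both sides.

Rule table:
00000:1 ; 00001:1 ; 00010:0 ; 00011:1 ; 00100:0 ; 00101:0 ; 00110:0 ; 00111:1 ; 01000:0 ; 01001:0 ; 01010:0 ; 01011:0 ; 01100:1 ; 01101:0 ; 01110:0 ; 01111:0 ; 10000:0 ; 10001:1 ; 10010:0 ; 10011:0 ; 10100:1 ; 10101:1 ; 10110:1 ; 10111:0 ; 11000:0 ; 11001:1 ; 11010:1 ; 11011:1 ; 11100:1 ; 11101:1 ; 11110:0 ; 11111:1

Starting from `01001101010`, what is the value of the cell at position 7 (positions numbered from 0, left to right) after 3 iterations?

0

00000011010
11111100110
10110110010
position 7 holds 0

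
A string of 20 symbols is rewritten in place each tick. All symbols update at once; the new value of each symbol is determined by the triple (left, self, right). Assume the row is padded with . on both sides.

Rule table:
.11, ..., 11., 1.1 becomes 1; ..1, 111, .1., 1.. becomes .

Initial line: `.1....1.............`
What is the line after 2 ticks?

tick 1: ...11...111111111111
tick 2: 11.11.1.1..........1

11.11.1.1..........1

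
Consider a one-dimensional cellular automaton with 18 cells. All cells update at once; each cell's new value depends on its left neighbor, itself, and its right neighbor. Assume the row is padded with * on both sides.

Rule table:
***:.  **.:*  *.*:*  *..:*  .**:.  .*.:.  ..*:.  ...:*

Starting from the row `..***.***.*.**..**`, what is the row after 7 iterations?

*.**..**..**..**..

*...**..**.*.**...
***..**..**.*.***.
..**..**..**.*..**
*..**..**..**.*...
**..**..**..**.**.
.**..**..**..**.**
*.**..**..**..**..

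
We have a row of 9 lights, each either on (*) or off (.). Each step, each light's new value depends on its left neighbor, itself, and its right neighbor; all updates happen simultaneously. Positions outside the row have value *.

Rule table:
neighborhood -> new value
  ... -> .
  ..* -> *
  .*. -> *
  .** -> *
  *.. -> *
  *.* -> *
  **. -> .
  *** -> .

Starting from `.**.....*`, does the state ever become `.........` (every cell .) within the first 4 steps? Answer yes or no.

no

step 1: **.*...**
step 2: ..***.**.
step 3: ***..**.*
step 4: ...***.**
step 4 is ...***.**, still not uniform .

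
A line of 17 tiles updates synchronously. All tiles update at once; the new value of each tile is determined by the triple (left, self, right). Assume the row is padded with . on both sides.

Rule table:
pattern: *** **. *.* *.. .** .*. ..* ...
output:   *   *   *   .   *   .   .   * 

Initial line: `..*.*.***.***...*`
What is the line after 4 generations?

**************.**

generation 1: *..*.********.*..
generation 2: ....**********..*
generation 3: ***.**********...
generation 4: **************.**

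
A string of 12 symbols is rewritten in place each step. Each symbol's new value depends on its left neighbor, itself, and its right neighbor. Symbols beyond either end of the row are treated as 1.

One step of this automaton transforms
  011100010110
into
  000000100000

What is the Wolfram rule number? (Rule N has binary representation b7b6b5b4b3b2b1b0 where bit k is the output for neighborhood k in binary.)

position 2: 111 → 0  (bit 7 = 0)
position 3: 110 → 0  (bit 6 = 0)
position 0: 101 → 0  (bit 5 = 0)
position 4: 100 → 0  (bit 4 = 0)
position 1: 011 → 0  (bit 3 = 0)
position 7: 010 → 0  (bit 2 = 0)
position 6: 001 → 1  (bit 1 = 1)
position 5: 000 → 0  (bit 0 = 0)
bits b7..b0 = 00000010 = 2

2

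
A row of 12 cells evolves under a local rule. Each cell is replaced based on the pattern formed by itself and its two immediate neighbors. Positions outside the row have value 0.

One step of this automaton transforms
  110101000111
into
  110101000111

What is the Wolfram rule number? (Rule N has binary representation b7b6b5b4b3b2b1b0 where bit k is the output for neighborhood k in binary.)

204

position 10: 111 → 1  (bit 7 = 1)
position 1: 110 → 1  (bit 6 = 1)
position 2: 101 → 0  (bit 5 = 0)
position 6: 100 → 0  (bit 4 = 0)
position 0: 011 → 1  (bit 3 = 1)
position 3: 010 → 1  (bit 2 = 1)
position 8: 001 → 0  (bit 1 = 0)
position 7: 000 → 0  (bit 0 = 0)
bits b7..b0 = 11001100 = 204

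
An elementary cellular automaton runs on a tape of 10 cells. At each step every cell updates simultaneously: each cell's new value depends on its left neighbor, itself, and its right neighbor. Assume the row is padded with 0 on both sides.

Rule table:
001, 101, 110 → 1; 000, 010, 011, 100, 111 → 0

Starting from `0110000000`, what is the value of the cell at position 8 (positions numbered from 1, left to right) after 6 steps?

0

1010000000
0100000000
1000000000
0000000000
0000000000  (fixed point — unchanged through step 6)
position 8 holds 0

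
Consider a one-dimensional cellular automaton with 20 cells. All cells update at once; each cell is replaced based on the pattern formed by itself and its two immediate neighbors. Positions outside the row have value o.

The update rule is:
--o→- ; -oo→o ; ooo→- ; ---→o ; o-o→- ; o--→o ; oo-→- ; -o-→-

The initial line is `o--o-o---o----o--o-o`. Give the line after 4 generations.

generation 1: -o----oo--ooo--o---o
generation 2: --ooo-o-o-o--o--oo-o
generation 3: o-o--------o--o-o--o
generation 4: ---ooooooo--o----o-o

---ooooooo--o----o-o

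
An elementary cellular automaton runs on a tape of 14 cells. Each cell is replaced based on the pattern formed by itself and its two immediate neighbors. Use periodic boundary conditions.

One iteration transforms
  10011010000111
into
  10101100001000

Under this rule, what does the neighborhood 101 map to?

1

At position 5 the neighborhood is 101; the next row has 1 there.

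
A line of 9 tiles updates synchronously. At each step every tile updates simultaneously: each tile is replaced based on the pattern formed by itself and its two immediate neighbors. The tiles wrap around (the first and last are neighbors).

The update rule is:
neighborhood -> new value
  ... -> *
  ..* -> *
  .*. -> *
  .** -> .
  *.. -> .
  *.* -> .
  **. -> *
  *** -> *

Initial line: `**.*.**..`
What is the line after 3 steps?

step 1: .*.*..*.*
step 2: .*.*.**.*
step 3: .*.*..*.*

.*.*..*.*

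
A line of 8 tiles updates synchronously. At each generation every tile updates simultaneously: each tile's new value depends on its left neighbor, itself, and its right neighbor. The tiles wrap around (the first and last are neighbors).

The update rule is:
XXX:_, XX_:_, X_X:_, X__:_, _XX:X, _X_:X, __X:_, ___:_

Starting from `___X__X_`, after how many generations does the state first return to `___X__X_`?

1

generation 1: ___X__X_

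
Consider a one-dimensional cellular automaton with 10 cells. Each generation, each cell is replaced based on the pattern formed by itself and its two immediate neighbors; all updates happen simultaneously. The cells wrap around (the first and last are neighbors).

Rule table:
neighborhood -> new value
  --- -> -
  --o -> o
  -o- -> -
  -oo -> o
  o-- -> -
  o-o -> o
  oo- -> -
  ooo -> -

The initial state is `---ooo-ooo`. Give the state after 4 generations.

generation 1: --oo--oo--
generation 2: -oo--oo---
generation 3: oo--oo----
generation 4: o--oo----o

o--oo----o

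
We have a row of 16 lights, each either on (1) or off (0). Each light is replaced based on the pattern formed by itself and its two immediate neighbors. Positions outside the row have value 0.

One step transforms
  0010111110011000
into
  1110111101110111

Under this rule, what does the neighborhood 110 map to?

0

At position 8 the neighborhood is 110; the next row has 0 there.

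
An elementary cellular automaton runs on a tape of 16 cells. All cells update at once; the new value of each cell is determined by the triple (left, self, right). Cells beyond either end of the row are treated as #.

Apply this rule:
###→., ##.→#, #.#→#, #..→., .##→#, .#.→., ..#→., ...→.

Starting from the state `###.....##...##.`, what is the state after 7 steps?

step 1: ..#.....##...###
step 2: ........##...#..
step 3: ........##......
step 4: ........##......  (fixed point — unchanged through step 7)

........##......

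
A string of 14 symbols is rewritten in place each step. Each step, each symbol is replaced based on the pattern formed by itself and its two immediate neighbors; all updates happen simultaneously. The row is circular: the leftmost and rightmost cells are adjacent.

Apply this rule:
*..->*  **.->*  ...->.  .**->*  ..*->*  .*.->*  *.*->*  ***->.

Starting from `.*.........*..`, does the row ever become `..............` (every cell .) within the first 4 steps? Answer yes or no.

no

step 1: ***.......***.
step 2: *.**.....**.**
step 3: *****...*****.
step 4: *...**.**...**
step 4 is *...**.**...**, still not uniform .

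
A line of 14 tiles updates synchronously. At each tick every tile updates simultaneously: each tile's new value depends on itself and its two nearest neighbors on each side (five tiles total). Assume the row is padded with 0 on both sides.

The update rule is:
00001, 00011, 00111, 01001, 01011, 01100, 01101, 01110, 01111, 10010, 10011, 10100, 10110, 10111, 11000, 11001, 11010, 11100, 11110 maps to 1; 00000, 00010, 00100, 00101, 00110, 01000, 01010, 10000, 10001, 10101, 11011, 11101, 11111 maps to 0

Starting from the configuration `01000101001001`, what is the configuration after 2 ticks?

00000111100111

00000001110110
00000111100111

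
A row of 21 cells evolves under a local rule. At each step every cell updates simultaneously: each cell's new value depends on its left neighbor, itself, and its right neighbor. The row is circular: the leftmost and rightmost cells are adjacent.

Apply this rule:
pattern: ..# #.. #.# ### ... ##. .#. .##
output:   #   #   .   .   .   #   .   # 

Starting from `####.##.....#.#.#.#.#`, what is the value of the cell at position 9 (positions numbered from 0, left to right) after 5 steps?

...#.###...#........#
#.#..#.##.#.#......#.
...##..##....#....#..
..########..#.#..#.#.
.##......###...##...#
position 9 holds #

#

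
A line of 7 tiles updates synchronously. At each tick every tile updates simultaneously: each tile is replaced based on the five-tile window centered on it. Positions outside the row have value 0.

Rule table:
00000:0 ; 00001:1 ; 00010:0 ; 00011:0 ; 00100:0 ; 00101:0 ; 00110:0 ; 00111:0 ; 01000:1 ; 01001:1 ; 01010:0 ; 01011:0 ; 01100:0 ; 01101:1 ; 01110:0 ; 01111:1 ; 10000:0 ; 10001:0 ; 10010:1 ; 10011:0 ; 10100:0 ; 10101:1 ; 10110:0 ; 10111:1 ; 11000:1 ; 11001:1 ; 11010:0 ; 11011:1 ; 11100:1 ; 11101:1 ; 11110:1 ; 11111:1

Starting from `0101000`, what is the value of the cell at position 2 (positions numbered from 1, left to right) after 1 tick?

0000100
position 2 holds 0

0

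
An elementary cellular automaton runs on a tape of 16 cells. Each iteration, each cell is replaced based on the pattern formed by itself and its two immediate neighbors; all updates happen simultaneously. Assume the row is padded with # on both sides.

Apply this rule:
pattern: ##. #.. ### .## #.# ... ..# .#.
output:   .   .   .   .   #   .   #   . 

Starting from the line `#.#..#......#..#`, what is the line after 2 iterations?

.#..#......#..#.
#..#......#..#.#

#..#......#..#.#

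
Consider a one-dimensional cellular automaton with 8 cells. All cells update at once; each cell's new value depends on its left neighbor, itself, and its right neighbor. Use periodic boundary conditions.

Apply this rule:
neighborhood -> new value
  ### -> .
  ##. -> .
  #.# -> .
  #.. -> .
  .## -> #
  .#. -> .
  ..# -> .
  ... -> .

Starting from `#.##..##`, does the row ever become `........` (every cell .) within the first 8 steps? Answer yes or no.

yes

step 1: ..#...#.
step 2: ........
all cells are . at step 2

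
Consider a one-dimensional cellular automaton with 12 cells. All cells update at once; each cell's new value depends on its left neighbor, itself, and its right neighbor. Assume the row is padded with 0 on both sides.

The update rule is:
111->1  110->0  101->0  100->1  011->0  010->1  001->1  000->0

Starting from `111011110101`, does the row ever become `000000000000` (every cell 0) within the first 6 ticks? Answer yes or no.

no

010001100101
111010011101
010011101001
111101001111
011001110110
100110100001
tick 6 is 100110100001, still not uniform 0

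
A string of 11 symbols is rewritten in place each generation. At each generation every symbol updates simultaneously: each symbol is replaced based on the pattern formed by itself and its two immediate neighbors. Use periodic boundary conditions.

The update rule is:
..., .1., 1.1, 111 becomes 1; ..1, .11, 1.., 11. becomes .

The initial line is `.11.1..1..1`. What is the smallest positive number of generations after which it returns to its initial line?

generation 1: 1..11..1..1
generation 2: .......1...
generation 3: 111111.1.11
generation 4: 11111.111.1
generation 5: 1111.1.1.1.
generation 6: .11.1111111
generation 7: 1..1.11111.
generation 8: 1..11.111.1
generation 9: .....1.1.1.
generation 10: 1111.11111.
generation 11: .11.1.111.1
generation 12: 1..111.1.11
generation 13: ....1.111.1
generation 14: .11.11.1.11
generation 15: 1..1..111..
generation 16: 1..1...1...
generation 17: 1..1.1.1.1.
generation 18: 1..11111111
generation 19: ....1111111
generation 20: .11..11111.
generation 21: ......111..
generation 22: 11111..1..1
generation 23: 1111...1...
generation 24: .11..1.1.1.
generation 25: .....11111.
generation 26: 1111..111..
generation 27: .11....1...
generation 28: ....11.1.11
generation 29: .11...111..
generation 30: ....1..1..1
generation 31: .11.1..1..1

31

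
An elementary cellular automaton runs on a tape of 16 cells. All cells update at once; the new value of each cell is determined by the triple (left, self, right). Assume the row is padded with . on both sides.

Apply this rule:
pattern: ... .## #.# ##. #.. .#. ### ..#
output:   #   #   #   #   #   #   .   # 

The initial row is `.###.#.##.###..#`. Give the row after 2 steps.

####......###..#

##.########.####
####......###..#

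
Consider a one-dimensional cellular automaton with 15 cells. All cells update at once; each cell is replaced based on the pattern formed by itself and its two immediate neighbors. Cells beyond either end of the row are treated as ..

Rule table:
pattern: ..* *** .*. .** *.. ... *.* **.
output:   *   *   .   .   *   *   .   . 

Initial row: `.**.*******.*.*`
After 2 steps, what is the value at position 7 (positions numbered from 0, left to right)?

*....*****.....
.****.***.*****
position 7 holds *

*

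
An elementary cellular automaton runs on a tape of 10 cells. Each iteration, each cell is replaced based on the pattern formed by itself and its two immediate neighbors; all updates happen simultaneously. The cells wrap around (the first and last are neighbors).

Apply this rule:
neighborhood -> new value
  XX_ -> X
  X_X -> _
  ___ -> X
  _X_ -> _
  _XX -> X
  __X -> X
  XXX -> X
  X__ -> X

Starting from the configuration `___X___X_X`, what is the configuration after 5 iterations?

XXX_XXX___
XXX_XXXXXX
XXX_XXXXXX  (fixed point — unchanged through iteration 5)

XXX_XXXXXX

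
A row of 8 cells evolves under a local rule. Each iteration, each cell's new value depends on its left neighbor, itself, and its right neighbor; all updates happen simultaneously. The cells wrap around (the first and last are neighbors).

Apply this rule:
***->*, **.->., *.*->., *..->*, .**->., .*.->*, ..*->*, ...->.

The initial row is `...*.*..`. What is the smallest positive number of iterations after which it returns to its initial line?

..**.**.
.*.....*
.**...**
...*.*..

4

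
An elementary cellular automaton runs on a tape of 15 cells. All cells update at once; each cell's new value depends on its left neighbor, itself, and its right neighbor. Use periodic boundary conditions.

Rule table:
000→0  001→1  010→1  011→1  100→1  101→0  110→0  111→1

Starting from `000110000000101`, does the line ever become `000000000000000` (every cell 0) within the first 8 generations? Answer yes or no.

101101000001101
001001100011001
111111010110111
111110010100111
111101110111111
111001100111111
110111011111111
100110011111111
generation 8 is 100110011111111, still not uniform 0

no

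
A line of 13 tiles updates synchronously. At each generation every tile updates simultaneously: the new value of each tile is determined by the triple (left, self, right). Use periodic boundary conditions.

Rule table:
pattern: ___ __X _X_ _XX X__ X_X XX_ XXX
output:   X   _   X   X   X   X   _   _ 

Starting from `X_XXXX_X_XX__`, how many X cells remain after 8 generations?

5

generation 1: XXX___XXXX_X_
generation 2: X__XX_X___XXX
generation 3: _X_X_XXXX_X__
generation 4: _XXXXX___XXXX
generation 5: XX____XX_X___
generation 6: X_XXX_X_XXXX_
generation 7: XXX__XXXX___X
generation 8: ___X_X___XX_X
count of X: 5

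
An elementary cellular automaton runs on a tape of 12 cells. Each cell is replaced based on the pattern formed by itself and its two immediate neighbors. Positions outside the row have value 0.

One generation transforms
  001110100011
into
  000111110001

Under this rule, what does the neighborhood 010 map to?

1

At position 6 the neighborhood is 010; the next row has 1 there.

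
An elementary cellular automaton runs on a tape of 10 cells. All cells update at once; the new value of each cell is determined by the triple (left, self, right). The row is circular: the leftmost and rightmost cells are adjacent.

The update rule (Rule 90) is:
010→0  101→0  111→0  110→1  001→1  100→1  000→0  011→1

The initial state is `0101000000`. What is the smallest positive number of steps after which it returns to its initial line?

6

1000100000
0101010001
0000001010
0000010001
1000101010
0101000000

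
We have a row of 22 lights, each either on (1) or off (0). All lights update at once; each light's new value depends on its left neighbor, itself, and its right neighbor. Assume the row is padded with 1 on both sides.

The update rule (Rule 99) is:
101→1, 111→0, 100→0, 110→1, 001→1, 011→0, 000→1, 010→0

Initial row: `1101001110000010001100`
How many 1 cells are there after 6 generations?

11

0110010010111100110101
1010100101000101011010
1101001010011010101101
0110010100101101010110
1010101001010110101011
1101010010101011010100
count of 1: 11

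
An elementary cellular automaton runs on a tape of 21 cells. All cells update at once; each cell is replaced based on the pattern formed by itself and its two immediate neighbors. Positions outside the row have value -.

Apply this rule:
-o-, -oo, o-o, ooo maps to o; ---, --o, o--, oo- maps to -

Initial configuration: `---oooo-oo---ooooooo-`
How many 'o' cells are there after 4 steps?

step 1: ---ooo-oo----oooooo--
step 2: ---oo-oo-----ooooo---
step 3: ---o-oo------oooo----
step 4: ---ooo-------ooo-----
count of o: 6

6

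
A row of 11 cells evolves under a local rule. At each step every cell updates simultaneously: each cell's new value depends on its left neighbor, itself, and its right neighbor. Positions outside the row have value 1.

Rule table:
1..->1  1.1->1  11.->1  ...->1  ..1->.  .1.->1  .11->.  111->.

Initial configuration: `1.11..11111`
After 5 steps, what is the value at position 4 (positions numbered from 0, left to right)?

step 1: 11.11......
step 2: .11.111111.
step 3: 1.11.....11
step 4: 11.11111...
step 5: .11....111.
position 4 holds .

.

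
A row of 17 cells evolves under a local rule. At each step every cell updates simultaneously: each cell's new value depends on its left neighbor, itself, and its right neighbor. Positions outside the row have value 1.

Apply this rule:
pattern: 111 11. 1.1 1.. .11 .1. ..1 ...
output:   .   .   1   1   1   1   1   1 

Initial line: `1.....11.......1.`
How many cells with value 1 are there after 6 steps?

step 1: .111111.111111111
step 2: 11.....11........
step 3: ..111111.11111111
step 4: 111.....11.......
step 5: ...111111.1111111
step 6: 1111.....11......
count of 1: 6

6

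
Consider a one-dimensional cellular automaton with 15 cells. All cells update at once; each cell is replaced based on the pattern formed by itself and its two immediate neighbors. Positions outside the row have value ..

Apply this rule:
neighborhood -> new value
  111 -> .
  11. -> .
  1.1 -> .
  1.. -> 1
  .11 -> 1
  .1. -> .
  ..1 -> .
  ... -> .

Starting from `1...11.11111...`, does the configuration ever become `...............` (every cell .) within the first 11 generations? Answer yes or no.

no

generation 1: .1..1..1....1..
generation 2: ..1..1..1....1.
generation 3: ...1..1..1....1
generation 4: ....1..1..1....
generation 5: .....1..1..1...
generation 6: ......1..1..1..
generation 7: .......1..1..1.
generation 8: ........1..1..1
generation 9: .........1..1..
generation 10: ..........1..1.
generation 11: ...........1..1
generation 11 is ...........1..1, still not uniform .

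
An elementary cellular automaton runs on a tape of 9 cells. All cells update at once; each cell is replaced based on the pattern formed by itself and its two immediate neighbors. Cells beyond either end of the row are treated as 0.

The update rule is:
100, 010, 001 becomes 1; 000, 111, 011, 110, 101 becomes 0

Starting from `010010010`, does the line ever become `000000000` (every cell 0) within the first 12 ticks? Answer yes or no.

yes

111111111
000000000
all cells are 0 at tick 2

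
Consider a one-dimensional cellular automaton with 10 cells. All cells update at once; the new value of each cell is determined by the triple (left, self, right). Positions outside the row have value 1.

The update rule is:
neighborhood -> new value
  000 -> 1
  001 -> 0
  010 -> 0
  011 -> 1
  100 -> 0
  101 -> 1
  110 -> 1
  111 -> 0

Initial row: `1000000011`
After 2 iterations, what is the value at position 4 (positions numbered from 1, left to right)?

iteration 1: 1011111010
iteration 2: 1110001101
position 4 holds 0

0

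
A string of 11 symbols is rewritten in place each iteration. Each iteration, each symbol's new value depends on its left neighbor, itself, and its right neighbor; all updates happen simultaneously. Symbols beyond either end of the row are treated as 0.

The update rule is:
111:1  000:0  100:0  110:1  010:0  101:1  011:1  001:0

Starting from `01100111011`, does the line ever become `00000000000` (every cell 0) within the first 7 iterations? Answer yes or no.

iteration 1: 01100111111
iteration 2: 01100111111  (fixed point — unchanged through iteration 7)
iteration 7 is 01100111111, still not uniform 0

no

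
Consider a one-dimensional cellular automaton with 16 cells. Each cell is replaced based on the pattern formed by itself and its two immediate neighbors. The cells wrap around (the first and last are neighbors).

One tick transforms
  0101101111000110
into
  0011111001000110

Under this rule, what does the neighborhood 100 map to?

At position 10 the neighborhood is 100; the next row has 0 there.

0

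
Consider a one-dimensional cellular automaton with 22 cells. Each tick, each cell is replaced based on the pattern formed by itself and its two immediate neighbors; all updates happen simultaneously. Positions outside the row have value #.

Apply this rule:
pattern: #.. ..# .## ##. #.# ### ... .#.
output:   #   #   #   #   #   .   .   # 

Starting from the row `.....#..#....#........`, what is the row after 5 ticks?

#...######..###......#
##.##....####.##....##
.#####..##..#####..##.
##...########...######
.##.##......##.##.....

.##.##......##.##.....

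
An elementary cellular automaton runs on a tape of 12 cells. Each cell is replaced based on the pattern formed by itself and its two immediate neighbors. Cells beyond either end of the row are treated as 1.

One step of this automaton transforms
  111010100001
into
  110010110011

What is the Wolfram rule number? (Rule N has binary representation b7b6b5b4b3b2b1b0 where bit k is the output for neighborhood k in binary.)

158

position 0: 111 → 1  (bit 7 = 1)
position 2: 110 → 0  (bit 6 = 0)
position 3: 101 → 0  (bit 5 = 0)
position 7: 100 → 1  (bit 4 = 1)
position 11: 011 → 1  (bit 3 = 1)
position 4: 010 → 1  (bit 2 = 1)
position 10: 001 → 1  (bit 1 = 1)
position 8: 000 → 0  (bit 0 = 0)
bits b7..b0 = 10011110 = 158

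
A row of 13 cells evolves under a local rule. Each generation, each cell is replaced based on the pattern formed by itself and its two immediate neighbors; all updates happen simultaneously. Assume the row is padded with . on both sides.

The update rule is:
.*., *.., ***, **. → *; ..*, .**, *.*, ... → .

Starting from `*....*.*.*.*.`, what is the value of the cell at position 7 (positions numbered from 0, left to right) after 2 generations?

generation 1: **...*.*.*.**
generation 2: .**..*.*.*..*
position 7 holds *

*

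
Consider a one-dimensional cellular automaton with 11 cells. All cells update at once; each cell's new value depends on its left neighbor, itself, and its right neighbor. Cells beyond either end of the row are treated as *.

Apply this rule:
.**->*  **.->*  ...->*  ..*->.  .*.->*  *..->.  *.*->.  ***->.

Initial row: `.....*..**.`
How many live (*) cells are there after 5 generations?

5

.***.*..**.
.*.*.*..**.
.*.*.*..**.  (fixed point — unchanged through generation 5)
count of *: 5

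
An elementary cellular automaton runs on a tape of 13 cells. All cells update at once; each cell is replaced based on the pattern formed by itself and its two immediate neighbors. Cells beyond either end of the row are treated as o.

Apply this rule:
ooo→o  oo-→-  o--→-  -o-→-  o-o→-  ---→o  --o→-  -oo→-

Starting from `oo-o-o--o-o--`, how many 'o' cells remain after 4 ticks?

7

o------------
--oooooooooo-
---oooooooo--
-o--oooooo---
count of o: 7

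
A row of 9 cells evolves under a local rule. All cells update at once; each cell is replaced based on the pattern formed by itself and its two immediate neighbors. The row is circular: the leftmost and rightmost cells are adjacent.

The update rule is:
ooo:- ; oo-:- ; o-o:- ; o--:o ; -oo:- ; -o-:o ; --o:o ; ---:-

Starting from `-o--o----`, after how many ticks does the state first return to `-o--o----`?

oooooo---
------o-o
o----oo-o
-o--o----

4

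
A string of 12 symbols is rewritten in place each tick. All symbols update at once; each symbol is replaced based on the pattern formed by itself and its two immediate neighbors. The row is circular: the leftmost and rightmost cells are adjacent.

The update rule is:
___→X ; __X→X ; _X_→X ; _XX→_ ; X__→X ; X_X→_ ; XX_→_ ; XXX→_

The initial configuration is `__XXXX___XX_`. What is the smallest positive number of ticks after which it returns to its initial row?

tick 1: XX____XXX__X
tick 2: __XXXX___XX_

2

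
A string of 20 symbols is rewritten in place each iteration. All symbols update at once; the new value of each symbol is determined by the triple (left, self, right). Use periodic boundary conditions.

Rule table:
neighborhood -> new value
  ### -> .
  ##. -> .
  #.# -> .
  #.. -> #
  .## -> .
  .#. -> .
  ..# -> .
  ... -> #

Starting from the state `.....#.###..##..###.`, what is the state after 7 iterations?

####......#...#....#
....#####..##..###..
###......#...#....##
...#####..##..###...
##......#...#....###
..#####..##..###....
#......#...#....####

#......#...#....####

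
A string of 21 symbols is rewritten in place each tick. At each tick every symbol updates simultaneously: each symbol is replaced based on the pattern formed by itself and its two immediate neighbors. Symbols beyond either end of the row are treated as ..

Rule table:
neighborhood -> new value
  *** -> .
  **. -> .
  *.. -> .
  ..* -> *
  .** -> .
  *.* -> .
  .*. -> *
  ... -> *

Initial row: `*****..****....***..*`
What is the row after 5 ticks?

......*.....***....**
*******.****....***..
.............***....*
*************....****
..............***....

..............***....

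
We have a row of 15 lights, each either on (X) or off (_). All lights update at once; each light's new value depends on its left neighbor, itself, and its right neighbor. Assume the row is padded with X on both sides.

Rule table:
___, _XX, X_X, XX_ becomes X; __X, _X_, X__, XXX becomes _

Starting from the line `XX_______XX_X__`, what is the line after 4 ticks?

tick 1: _X_XXXXX_XXX___
tick 2: X_XX___XXX_X_X_
tick 3: XXXX_X_X_XX_X_X
tick 4: ___XX_X_XXXX_XX

___XX_X_XXXX_XX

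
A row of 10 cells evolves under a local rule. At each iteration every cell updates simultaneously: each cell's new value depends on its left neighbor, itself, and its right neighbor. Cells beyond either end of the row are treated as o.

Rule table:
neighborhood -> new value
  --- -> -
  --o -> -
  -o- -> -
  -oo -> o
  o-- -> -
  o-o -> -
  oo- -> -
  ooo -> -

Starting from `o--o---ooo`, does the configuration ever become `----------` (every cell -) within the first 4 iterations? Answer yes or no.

yes

-------o--
----------
all cells are - at iteration 2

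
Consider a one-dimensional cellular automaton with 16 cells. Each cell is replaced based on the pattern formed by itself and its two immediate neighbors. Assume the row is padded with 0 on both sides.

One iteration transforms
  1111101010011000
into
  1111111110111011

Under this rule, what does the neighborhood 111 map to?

1

At position 1 the neighborhood is 111; the next row has 1 there.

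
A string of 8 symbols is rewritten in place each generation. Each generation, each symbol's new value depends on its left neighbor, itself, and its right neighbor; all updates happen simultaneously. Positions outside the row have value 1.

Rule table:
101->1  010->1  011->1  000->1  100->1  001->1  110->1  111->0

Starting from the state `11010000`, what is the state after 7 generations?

generation 1: 01111111
generation 2: 11000000
generation 3: 01111111  (repeats generation 1; period 2)
generation 7: 01111111

01111111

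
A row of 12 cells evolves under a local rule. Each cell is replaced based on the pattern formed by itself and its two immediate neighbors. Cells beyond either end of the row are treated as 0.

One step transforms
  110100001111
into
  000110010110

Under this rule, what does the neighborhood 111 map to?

1

At position 9 the neighborhood is 111; the next row has 1 there.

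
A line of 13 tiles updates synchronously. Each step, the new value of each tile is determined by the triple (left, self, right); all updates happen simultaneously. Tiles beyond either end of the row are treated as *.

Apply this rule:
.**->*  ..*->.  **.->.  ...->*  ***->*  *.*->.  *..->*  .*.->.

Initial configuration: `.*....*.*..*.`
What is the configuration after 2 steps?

..***....*...
*.**.***..**.

*.**.***..**.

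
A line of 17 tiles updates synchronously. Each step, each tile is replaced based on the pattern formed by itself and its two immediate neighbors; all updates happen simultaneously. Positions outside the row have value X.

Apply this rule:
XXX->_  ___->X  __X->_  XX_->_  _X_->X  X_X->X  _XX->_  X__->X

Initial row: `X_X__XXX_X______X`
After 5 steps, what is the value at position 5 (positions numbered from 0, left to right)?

_

_XXX____XXXXXXX__
X___XXX________X_
_XX____XXXXXXX_XX
X__XXX________X__
_X____XXXXXXX_XX_
position 5 holds _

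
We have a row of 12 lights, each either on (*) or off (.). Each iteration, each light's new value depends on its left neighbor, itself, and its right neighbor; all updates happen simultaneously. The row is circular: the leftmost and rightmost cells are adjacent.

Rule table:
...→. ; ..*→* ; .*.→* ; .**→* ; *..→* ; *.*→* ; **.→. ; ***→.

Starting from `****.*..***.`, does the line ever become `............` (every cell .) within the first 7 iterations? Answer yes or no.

iteration 1: *...*****..*
iteration 2: .*.**....***
iteration 3: ****.*..**..
iteration 4: *...*****.**
iteration 5: .*.**....**.
iteration 6: ****.*..**.*
iteration 7: ....*****.**
iteration 7 is ....*****.**, still not uniform .

no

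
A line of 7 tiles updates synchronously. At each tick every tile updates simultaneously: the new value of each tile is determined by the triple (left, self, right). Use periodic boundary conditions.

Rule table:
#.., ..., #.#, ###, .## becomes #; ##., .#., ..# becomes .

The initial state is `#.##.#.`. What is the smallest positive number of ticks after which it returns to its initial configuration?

7

tick 1: .##.#.#
tick 2: ##.#.#.
tick 3: #.#.#.#
tick 4: .#.#.##
tick 5: #.#.##.
tick 6: .#.##.#
tick 7: #.##.#.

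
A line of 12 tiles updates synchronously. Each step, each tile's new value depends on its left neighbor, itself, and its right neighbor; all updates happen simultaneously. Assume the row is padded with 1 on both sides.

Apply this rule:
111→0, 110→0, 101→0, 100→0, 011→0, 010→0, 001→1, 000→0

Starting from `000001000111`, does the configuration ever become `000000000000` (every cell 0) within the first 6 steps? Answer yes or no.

000010001000
000100010001
001000100010
010001000100
000010001001
000100010010
step 6 is 000100010010, still not uniform 0

no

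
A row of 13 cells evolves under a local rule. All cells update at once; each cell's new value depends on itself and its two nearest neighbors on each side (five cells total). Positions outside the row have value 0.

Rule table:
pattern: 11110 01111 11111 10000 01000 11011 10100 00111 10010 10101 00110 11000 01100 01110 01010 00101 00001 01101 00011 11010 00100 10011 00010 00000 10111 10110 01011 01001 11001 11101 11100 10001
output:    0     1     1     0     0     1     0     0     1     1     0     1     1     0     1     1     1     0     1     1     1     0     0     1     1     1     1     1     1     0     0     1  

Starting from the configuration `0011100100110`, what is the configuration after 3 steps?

step 1: 1100011110011
step 2: 0111101001001
step 3: 1010010111111

1010010111111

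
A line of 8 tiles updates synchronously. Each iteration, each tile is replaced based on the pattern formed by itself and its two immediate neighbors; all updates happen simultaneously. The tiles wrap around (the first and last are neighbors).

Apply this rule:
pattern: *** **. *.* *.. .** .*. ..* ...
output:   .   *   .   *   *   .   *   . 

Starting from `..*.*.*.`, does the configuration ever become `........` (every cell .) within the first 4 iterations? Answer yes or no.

.*.....*
..*...*.
.*.*.*.*
........
all cells are . at iteration 4

yes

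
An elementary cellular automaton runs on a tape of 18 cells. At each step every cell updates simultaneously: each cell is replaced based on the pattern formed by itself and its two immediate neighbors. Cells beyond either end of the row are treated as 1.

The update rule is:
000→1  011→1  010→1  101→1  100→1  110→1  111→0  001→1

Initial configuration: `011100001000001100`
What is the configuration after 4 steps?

011100000000000000

110111111111111111
011100000000000000
110111111111111111  (repeats step 1; period 2)
step 4: 011100000000000000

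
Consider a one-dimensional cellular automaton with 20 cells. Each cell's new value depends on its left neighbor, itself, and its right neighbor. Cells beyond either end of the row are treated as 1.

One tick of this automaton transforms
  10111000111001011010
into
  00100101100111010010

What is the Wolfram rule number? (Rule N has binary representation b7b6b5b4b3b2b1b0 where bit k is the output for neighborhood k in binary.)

30

position 3: 111 → 0  (bit 7 = 0)
position 0: 110 → 0  (bit 6 = 0)
position 1: 101 → 0  (bit 5 = 0)
position 5: 100 → 1  (bit 4 = 1)
position 2: 011 → 1  (bit 3 = 1)
position 13: 010 → 1  (bit 2 = 1)
position 7: 001 → 1  (bit 1 = 1)
position 6: 000 → 0  (bit 0 = 0)
bits b7..b0 = 00011110 = 30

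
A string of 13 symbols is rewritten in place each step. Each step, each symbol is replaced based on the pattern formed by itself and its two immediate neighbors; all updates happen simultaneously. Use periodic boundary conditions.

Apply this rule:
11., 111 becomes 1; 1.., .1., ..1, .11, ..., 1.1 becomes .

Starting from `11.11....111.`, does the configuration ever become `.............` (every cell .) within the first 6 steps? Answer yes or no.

.1..1.....11.
...........1.
.............
all cells are . at step 3

yes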